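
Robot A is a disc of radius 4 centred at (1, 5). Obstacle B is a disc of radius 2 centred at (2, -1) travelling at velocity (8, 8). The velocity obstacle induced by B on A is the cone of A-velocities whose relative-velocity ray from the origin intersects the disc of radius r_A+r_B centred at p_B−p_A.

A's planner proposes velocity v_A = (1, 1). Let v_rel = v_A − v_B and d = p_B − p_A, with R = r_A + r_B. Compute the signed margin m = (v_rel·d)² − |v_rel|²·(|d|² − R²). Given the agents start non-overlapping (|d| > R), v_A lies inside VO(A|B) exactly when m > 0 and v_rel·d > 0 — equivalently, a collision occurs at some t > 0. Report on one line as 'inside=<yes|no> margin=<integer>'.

d = (1, -6),  |d|² = 37;  R = 4+2 = 6,  c = 37−6² = 1
v_rel = (-7, -7),  |v_rel|² = 98;  v_rel·d = (-7)·(1) + (-7)·(-6) = 35
98·t² − 70·t + 1 = 0  ⇒  m = 35² − 98·1 = 1127
m = 1127 > 0,  v_rel·d = 35 > 0  ⇒  inside

inside=yes margin=1127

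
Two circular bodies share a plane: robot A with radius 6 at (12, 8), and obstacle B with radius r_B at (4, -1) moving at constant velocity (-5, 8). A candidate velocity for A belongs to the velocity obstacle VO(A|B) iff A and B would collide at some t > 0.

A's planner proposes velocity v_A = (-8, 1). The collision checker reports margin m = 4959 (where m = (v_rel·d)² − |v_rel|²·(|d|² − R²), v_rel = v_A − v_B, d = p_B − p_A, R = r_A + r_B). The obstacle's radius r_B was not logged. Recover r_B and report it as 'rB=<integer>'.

m = 4959
d = (-8, -9);  v_rel = (-3, -7),  |v_rel|² = 58
v_rel×d = (-3)·(-9) − (-7)·(-8) = -29
since m = R²·58 − (-29)²:  R² = (841 + 4959) / 58 = 100
R = √100 = 10  ⇒  r_B = 10 − 6 = 4

rB=4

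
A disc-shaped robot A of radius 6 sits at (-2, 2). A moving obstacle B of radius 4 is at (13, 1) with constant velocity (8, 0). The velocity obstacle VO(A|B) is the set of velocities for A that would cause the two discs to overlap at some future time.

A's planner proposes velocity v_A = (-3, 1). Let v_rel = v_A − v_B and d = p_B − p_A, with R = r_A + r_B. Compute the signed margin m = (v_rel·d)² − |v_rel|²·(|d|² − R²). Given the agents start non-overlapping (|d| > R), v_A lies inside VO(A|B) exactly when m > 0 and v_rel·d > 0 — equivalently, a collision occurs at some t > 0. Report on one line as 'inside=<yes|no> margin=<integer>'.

d = (15, -1),  |d|² = 226;  R = 6+4 = 10,  c = 226−10² = 126
v_rel = (-11, 1),  |v_rel|² = 122;  v_rel·d = (-11)·(15) + (1)·(-1) = -166
122·t² + 332·t + 126 = 0  ⇒  m = (-166)² − 122·126 = 12184
m = 12184 > 0,  v_rel·d = -166 < 0  ⇒  outside

inside=no margin=12184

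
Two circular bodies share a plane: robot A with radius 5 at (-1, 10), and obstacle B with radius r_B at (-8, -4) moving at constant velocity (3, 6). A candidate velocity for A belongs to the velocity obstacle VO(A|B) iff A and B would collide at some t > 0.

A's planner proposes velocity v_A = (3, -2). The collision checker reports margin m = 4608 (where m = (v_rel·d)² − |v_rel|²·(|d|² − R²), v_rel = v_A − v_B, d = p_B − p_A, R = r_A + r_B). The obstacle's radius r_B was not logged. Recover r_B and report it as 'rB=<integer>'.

m = 4608
d = (-7, -14);  v_rel = (0, -8),  |v_rel|² = 64
v_rel×d = (0)·(-14) − (-8)·(-7) = -56
since m = R²·64 − (-56)²:  R² = (3136 + 4608) / 64 = 121
R = √121 = 11  ⇒  r_B = 11 − 5 = 6

rB=6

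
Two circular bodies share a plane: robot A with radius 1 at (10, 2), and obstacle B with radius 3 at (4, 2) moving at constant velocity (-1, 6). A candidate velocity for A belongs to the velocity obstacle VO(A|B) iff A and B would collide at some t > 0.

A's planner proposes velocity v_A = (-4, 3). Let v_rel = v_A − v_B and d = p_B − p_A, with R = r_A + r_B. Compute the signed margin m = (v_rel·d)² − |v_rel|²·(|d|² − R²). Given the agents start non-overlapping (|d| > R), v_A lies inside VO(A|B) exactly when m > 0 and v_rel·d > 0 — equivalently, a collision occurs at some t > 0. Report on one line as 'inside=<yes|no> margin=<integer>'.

d = (-6, 0),  |d|² = 36;  R = 1+3 = 4,  c = 36−4² = 20
v_rel = (-3, -3),  |v_rel|² = 18;  v_rel·d = (-3)·(-6) + (-3)·(0) = 18
18·t² − 36·t + 20 = 0  ⇒  m = 18² − 18·20 = -36
m = -36 < 0,  v_rel·d = 18 > 0  ⇒  outside

inside=no margin=-36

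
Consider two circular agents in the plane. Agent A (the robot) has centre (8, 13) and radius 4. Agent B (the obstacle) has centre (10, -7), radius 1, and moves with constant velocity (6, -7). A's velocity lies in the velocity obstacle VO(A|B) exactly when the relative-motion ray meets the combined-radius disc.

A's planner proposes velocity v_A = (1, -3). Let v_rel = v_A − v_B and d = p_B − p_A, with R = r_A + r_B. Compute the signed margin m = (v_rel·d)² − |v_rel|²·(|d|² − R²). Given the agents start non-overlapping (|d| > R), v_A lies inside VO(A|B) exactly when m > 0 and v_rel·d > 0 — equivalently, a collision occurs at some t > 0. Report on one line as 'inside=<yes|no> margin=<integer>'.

d = (2, -20),  |d|² = 404;  R = 4+1 = 5,  c = 404−5² = 379
v_rel = (-5, 4),  |v_rel|² = 41;  v_rel·d = (-5)·(2) + (4)·(-20) = -90
41·t² + 180·t + 379 = 0  ⇒  m = (-90)² − 41·379 = -7439
m = -7439 < 0,  v_rel·d = -90 < 0  ⇒  outside

inside=no margin=-7439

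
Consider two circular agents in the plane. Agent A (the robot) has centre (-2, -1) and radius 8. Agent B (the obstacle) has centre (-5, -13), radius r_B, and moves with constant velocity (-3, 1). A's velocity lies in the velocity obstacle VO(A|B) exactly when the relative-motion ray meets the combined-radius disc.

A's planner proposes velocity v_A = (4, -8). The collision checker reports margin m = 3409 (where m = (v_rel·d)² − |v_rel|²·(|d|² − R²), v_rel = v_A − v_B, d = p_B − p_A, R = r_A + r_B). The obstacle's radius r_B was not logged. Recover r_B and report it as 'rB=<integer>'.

m = 3409
d = (-3, -12);  v_rel = (7, -9),  |v_rel|² = 130
v_rel×d = (7)·(-12) − (-9)·(-3) = -111
since m = R²·130 − (-111)²:  R² = (12321 + 3409) / 130 = 121
R = √121 = 11  ⇒  r_B = 11 − 8 = 3

rB=3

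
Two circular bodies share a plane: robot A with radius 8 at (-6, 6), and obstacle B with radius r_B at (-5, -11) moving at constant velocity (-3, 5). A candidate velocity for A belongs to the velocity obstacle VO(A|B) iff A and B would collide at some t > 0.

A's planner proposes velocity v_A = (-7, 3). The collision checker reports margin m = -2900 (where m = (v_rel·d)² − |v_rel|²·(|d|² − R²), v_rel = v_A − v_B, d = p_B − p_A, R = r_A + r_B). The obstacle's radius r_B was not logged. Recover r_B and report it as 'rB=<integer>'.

m = -2900
d = (1, -17);  v_rel = (-4, -2),  |v_rel|² = 20
v_rel×d = (-4)·(-17) − (-2)·(1) = 70
since m = R²·20 − 70²:  R² = (4900 + -2900) / 20 = 100
R = √100 = 10  ⇒  r_B = 10 − 8 = 2

rB=2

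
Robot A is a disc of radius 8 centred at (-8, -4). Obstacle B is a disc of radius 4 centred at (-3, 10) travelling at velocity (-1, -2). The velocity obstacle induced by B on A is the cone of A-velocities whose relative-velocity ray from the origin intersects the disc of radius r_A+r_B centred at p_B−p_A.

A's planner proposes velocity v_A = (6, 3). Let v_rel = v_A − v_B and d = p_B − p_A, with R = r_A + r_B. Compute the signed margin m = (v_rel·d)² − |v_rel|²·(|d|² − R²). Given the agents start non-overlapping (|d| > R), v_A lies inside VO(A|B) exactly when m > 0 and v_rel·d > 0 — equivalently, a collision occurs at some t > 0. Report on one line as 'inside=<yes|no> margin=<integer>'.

d = (5, 14),  |d|² = 221;  R = 8+4 = 12,  c = 221−12² = 77
v_rel = (7, 5),  |v_rel|² = 74;  v_rel·d = (7)·(5) + (5)·(14) = 105
74·t² − 210·t + 77 = 0  ⇒  m = 105² − 74·77 = 5327
m = 5327 > 0,  v_rel·d = 105 > 0  ⇒  inside

inside=yes margin=5327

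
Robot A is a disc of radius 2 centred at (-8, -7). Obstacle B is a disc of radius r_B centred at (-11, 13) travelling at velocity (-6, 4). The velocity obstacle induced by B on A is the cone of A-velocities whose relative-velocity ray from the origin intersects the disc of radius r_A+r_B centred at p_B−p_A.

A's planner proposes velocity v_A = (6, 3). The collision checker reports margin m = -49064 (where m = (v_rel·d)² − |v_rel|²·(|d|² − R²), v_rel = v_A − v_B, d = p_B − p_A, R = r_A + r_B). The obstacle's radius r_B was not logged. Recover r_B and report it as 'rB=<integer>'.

m = -49064
d = (-3, 20);  v_rel = (12, -1),  |v_rel|² = 145
v_rel×d = (12)·(20) − (-1)·(-3) = 237
since m = R²·145 − 237²:  R² = (56169 + -49064) / 145 = 49
R = √49 = 7  ⇒  r_B = 7 − 2 = 5

rB=5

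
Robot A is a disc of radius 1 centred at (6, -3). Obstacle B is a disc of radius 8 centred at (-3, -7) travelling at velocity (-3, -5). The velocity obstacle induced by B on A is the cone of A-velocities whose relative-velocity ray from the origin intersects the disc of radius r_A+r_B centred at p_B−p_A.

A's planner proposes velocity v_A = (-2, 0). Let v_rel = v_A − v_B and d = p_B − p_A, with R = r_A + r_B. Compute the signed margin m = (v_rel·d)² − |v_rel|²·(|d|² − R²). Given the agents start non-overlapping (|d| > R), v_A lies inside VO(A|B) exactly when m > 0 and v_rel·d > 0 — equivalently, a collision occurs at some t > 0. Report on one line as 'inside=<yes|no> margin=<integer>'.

d = (-9, -4),  |d|² = 97;  R = 1+8 = 9,  c = 97−9² = 16
v_rel = (1, 5),  |v_rel|² = 26;  v_rel·d = (1)·(-9) + (5)·(-4) = -29
26·t² + 58·t + 16 = 0  ⇒  m = (-29)² − 26·16 = 425
m = 425 > 0,  v_rel·d = -29 < 0  ⇒  outside

inside=no margin=425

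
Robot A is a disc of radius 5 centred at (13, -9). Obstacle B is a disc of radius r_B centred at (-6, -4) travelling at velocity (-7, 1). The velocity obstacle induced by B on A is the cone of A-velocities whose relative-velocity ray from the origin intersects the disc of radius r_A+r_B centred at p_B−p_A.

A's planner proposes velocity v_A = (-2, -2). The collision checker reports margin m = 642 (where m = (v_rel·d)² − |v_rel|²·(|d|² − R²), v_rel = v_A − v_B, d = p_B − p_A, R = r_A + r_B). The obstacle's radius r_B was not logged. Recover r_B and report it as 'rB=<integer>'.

m = 642
d = (-19, 5);  v_rel = (5, -3),  |v_rel|² = 34
v_rel×d = (5)·(5) − (-3)·(-19) = -32
since m = R²·34 − (-32)²:  R² = (1024 + 642) / 34 = 49
R = √49 = 7  ⇒  r_B = 7 − 5 = 2

rB=2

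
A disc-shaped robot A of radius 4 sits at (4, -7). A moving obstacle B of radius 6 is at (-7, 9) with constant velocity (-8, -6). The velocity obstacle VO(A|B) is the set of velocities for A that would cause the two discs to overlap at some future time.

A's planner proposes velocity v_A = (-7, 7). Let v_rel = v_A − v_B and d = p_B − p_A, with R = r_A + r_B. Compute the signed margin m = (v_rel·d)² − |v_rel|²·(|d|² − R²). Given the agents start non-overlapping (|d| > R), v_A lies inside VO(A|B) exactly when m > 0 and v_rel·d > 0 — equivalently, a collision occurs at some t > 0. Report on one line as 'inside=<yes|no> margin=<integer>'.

d = (-11, 16),  |d|² = 377;  R = 4+6 = 10,  c = 377−10² = 277
v_rel = (1, 13),  |v_rel|² = 170;  v_rel·d = (1)·(-11) + (13)·(16) = 197
170·t² − 394·t + 277 = 0  ⇒  m = 197² − 170·277 = -8281
m = -8281 < 0,  v_rel·d = 197 > 0  ⇒  outside

inside=no margin=-8281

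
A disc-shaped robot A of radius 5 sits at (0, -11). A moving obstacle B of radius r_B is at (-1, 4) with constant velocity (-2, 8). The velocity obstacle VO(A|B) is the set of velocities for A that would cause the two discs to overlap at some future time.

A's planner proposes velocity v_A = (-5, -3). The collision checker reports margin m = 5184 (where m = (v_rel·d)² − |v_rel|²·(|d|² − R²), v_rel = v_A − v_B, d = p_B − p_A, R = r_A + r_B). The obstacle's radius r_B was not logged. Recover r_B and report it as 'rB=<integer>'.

m = 5184
d = (-1, 15);  v_rel = (-3, -11),  |v_rel|² = 130
v_rel×d = (-3)·(15) − (-11)·(-1) = -56
since m = R²·130 − (-56)²:  R² = (3136 + 5184) / 130 = 64
R = √64 = 8  ⇒  r_B = 8 − 5 = 3

rB=3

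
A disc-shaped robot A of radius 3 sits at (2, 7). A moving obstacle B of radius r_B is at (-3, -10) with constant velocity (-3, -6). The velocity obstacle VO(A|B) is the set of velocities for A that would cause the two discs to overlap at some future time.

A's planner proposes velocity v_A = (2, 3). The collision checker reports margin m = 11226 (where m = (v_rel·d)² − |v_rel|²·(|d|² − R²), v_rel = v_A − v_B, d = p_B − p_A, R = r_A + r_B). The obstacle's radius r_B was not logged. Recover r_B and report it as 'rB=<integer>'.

m = 11226
d = (-5, -17);  v_rel = (5, 9),  |v_rel|² = 106
v_rel×d = (5)·(-17) − (9)·(-5) = -40
since m = R²·106 − (-40)²:  R² = (1600 + 11226) / 106 = 121
R = √121 = 11  ⇒  r_B = 11 − 3 = 8

rB=8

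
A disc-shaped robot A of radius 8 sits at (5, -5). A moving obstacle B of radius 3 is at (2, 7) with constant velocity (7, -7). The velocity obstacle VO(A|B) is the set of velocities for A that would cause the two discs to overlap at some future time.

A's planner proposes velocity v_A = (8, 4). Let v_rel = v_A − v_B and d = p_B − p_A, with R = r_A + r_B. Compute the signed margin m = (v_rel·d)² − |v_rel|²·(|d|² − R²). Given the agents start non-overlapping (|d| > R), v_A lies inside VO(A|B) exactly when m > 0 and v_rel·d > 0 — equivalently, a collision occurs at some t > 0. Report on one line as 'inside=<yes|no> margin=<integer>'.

d = (-3, 12),  |d|² = 153;  R = 8+3 = 11,  c = 153−11² = 32
v_rel = (1, 11),  |v_rel|² = 122;  v_rel·d = (1)·(-3) + (11)·(12) = 129
122·t² − 258·t + 32 = 0  ⇒  m = 129² − 122·32 = 12737
m = 12737 > 0,  v_rel·d = 129 > 0  ⇒  inside

inside=yes margin=12737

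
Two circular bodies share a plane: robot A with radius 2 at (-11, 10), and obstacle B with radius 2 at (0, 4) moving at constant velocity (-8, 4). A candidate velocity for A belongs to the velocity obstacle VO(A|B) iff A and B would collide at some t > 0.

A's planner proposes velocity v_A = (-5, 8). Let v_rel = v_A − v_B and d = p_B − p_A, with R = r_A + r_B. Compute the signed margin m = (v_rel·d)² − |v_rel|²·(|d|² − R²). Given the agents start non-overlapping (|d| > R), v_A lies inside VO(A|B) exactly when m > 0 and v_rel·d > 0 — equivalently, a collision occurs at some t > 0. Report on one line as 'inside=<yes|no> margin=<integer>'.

d = (11, -6),  |d|² = 157;  R = 2+2 = 4,  c = 157−4² = 141
v_rel = (3, 4),  |v_rel|² = 25;  v_rel·d = (3)·(11) + (4)·(-6) = 9
25·t² − 18·t + 141 = 0  ⇒  m = 9² − 25·141 = -3444
m = -3444 < 0,  v_rel·d = 9 > 0  ⇒  outside

inside=no margin=-3444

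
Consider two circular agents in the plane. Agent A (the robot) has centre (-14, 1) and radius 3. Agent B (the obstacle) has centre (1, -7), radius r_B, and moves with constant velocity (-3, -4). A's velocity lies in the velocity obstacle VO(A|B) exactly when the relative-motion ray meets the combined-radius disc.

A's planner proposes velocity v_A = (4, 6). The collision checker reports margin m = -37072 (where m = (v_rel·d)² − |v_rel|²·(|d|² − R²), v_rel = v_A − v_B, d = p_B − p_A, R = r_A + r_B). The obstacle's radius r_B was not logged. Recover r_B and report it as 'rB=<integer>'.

m = -37072
d = (15, -8);  v_rel = (7, 10),  |v_rel|² = 149
v_rel×d = (7)·(-8) − (10)·(15) = -206
since m = R²·149 − (-206)²:  R² = (42436 + -37072) / 149 = 36
R = √36 = 6  ⇒  r_B = 6 − 3 = 3

rB=3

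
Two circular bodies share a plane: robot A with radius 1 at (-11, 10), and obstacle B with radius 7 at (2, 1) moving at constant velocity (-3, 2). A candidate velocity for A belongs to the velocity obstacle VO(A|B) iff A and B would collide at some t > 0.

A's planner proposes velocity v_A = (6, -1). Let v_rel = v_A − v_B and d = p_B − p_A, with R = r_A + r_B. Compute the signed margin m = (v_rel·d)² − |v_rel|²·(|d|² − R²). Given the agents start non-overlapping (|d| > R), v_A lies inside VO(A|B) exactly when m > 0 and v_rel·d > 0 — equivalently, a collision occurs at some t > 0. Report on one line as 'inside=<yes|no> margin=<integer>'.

d = (13, -9),  |d|² = 250;  R = 1+7 = 8,  c = 250−8² = 186
v_rel = (9, -3),  |v_rel|² = 90;  v_rel·d = (9)·(13) + (-3)·(-9) = 144
90·t² − 288·t + 186 = 0  ⇒  m = 144² − 90·186 = 3996
m = 3996 > 0,  v_rel·d = 144 > 0  ⇒  inside

inside=yes margin=3996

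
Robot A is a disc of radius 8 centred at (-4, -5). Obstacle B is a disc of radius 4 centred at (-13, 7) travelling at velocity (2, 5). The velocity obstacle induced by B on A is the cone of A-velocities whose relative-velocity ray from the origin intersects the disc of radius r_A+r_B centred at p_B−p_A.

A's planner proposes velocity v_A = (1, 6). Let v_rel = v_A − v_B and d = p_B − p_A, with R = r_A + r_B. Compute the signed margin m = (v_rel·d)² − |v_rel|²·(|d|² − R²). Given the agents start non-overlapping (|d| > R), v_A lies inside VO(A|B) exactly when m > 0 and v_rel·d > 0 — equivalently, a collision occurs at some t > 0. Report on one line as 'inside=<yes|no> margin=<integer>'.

d = (-9, 12),  |d|² = 225;  R = 8+4 = 12,  c = 225−12² = 81
v_rel = (-1, 1),  |v_rel|² = 2;  v_rel·d = (-1)·(-9) + (1)·(12) = 21
2·t² − 42·t + 81 = 0  ⇒  m = 21² − 2·81 = 279
m = 279 > 0,  v_rel·d = 21 > 0  ⇒  inside

inside=yes margin=279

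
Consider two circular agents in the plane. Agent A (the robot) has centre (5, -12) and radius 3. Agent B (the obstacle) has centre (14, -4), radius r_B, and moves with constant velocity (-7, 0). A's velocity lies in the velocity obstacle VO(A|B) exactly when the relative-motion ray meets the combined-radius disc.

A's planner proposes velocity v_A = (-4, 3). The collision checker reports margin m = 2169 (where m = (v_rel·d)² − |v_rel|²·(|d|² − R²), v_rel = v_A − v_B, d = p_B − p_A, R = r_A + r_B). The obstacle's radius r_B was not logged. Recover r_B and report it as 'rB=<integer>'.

m = 2169
d = (9, 8);  v_rel = (3, 3),  |v_rel|² = 18
v_rel×d = (3)·(8) − (3)·(9) = -3
since m = R²·18 − (-3)²:  R² = (9 + 2169) / 18 = 121
R = √121 = 11  ⇒  r_B = 11 − 3 = 8

rB=8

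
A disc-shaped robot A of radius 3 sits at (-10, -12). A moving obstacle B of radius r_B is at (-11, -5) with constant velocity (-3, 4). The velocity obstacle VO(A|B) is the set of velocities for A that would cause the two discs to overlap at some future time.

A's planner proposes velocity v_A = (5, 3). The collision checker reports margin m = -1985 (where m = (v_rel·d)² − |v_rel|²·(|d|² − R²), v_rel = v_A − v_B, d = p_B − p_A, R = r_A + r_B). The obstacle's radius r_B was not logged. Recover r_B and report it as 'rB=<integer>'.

m = -1985
d = (-1, 7);  v_rel = (8, -1),  |v_rel|² = 65
v_rel×d = (8)·(7) − (-1)·(-1) = 55
since m = R²·65 − 55²:  R² = (3025 + -1985) / 65 = 16
R = √16 = 4  ⇒  r_B = 4 − 3 = 1

rB=1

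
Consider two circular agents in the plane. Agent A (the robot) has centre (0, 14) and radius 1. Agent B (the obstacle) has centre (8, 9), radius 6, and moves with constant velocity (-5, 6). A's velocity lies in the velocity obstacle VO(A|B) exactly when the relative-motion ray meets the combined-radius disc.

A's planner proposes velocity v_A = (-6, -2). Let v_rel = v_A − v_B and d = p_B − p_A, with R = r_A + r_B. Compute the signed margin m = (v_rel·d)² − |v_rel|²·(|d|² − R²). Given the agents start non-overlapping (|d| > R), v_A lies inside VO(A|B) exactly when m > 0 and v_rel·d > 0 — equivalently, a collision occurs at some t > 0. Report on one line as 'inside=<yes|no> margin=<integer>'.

d = (8, -5),  |d|² = 89;  R = 1+6 = 7,  c = 89−7² = 40
v_rel = (-1, -8),  |v_rel|² = 65;  v_rel·d = (-1)·(8) + (-8)·(-5) = 32
65·t² − 64·t + 40 = 0  ⇒  m = 32² − 65·40 = -1576
m = -1576 < 0,  v_rel·d = 32 > 0  ⇒  outside

inside=no margin=-1576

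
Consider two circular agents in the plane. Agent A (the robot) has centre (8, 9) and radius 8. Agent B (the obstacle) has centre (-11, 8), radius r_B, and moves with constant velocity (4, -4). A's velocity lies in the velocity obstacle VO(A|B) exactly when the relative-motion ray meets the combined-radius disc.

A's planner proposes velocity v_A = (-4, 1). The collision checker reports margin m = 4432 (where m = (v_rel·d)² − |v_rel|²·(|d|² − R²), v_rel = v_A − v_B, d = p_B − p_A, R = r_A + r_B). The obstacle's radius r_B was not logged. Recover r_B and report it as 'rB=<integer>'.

m = 4432
d = (-19, -1);  v_rel = (-8, 5),  |v_rel|² = 89
v_rel×d = (-8)·(-1) − (5)·(-19) = 103
since m = R²·89 − 103²:  R² = (10609 + 4432) / 89 = 169
R = √169 = 13  ⇒  r_B = 13 − 8 = 5

rB=5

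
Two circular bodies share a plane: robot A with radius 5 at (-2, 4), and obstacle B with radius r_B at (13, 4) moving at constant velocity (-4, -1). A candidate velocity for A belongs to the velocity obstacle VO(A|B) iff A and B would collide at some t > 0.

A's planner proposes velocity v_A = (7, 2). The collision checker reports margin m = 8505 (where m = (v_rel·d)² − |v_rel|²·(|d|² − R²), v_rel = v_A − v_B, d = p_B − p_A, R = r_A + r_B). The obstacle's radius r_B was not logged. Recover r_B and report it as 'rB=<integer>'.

m = 8505
d = (15, 0);  v_rel = (11, 3),  |v_rel|² = 130
v_rel×d = (11)·(0) − (3)·(15) = -45
since m = R²·130 − (-45)²:  R² = (2025 + 8505) / 130 = 81
R = √81 = 9  ⇒  r_B = 9 − 5 = 4

rB=4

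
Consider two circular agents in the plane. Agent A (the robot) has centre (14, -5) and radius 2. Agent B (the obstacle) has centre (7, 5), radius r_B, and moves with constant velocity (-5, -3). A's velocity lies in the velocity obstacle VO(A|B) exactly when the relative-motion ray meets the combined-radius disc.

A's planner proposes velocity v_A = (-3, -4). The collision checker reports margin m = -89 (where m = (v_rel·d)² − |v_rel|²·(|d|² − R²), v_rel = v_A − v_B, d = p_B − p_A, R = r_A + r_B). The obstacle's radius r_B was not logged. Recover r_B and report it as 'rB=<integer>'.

m = -89
d = (-7, 10);  v_rel = (2, -1),  |v_rel|² = 5
v_rel×d = (2)·(10) − (-1)·(-7) = 13
since m = R²·5 − 13²:  R² = (169 + -89) / 5 = 16
R = √16 = 4  ⇒  r_B = 4 − 2 = 2

rB=2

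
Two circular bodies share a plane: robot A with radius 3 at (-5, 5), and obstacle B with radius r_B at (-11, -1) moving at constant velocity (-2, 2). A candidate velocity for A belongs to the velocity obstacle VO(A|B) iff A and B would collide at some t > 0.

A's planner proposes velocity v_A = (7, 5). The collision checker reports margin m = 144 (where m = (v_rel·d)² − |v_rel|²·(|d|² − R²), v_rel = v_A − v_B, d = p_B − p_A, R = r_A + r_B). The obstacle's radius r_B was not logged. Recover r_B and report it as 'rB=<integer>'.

m = 144
d = (-6, -6);  v_rel = (9, 3),  |v_rel|² = 90
v_rel×d = (9)·(-6) − (3)·(-6) = -36
since m = R²·90 − (-36)²:  R² = (1296 + 144) / 90 = 16
R = √16 = 4  ⇒  r_B = 4 − 3 = 1

rB=1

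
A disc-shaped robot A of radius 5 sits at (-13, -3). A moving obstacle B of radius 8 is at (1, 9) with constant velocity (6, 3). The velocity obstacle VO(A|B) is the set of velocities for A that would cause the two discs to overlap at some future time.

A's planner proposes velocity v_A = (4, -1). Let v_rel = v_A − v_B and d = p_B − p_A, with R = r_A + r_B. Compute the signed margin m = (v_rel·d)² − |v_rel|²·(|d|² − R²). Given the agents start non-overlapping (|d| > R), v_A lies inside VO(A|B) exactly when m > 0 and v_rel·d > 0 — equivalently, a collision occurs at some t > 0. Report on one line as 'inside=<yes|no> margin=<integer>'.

d = (14, 12),  |d|² = 340;  R = 5+8 = 13,  c = 340−13² = 171
v_rel = (-2, -4),  |v_rel|² = 20;  v_rel·d = (-2)·(14) + (-4)·(12) = -76
20·t² + 152·t + 171 = 0  ⇒  m = (-76)² − 20·171 = 2356
m = 2356 > 0,  v_rel·d = -76 < 0  ⇒  outside

inside=no margin=2356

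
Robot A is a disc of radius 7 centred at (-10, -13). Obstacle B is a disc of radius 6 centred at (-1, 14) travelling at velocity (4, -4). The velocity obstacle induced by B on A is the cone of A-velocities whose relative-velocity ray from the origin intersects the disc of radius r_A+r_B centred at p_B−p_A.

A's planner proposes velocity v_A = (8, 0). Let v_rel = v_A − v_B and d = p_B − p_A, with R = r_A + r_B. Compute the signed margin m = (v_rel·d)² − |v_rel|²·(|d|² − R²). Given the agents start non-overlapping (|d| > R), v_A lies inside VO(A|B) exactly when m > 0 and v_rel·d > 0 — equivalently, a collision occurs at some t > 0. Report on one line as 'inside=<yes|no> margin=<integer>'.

d = (9, 27),  |d|² = 810;  R = 7+6 = 13,  c = 810−13² = 641
v_rel = (4, 4),  |v_rel|² = 32;  v_rel·d = (4)·(9) + (4)·(27) = 144
32·t² − 288·t + 641 = 0  ⇒  m = 144² − 32·641 = 224
m = 224 > 0,  v_rel·d = 144 > 0  ⇒  inside

inside=yes margin=224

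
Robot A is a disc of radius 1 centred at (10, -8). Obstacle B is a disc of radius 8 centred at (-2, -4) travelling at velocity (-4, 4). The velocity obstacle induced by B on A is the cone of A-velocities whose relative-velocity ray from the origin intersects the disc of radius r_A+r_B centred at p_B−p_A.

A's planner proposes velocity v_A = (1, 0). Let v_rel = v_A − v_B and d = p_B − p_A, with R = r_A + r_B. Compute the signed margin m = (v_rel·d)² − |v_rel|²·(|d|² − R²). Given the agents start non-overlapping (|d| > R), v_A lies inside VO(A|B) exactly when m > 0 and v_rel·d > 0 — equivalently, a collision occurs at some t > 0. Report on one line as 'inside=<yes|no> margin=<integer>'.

d = (-12, 4),  |d|² = 160;  R = 1+8 = 9,  c = 160−9² = 79
v_rel = (5, -4),  |v_rel|² = 41;  v_rel·d = (5)·(-12) + (-4)·(4) = -76
41·t² + 152·t + 79 = 0  ⇒  m = (-76)² − 41·79 = 2537
m = 2537 > 0,  v_rel·d = -76 < 0  ⇒  outside

inside=no margin=2537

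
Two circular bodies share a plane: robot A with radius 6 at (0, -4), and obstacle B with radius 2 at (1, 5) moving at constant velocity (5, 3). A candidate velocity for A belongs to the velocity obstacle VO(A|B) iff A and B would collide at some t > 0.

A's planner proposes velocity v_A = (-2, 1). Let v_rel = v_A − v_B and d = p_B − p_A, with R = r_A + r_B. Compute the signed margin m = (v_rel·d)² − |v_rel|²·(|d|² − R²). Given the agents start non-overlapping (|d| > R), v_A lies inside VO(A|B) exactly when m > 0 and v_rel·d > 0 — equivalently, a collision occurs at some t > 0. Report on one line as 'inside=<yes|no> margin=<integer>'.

d = (1, 9),  |d|² = 82;  R = 6+2 = 8,  c = 82−8² = 18
v_rel = (-7, -2),  |v_rel|² = 53;  v_rel·d = (-7)·(1) + (-2)·(9) = -25
53·t² + 50·t + 18 = 0  ⇒  m = (-25)² − 53·18 = -329
m = -329 < 0,  v_rel·d = -25 < 0  ⇒  outside

inside=no margin=-329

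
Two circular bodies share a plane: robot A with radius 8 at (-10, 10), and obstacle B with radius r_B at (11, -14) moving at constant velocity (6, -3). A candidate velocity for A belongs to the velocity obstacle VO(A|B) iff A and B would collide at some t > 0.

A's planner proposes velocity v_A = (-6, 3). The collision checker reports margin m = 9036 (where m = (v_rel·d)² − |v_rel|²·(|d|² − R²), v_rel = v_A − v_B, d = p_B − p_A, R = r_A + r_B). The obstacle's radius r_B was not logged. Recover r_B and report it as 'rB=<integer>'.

m = 9036
d = (21, -24);  v_rel = (-12, 6),  |v_rel|² = 180
v_rel×d = (-12)·(-24) − (6)·(21) = 162
since m = R²·180 − 162²:  R² = (26244 + 9036) / 180 = 196
R = √196 = 14  ⇒  r_B = 14 − 8 = 6

rB=6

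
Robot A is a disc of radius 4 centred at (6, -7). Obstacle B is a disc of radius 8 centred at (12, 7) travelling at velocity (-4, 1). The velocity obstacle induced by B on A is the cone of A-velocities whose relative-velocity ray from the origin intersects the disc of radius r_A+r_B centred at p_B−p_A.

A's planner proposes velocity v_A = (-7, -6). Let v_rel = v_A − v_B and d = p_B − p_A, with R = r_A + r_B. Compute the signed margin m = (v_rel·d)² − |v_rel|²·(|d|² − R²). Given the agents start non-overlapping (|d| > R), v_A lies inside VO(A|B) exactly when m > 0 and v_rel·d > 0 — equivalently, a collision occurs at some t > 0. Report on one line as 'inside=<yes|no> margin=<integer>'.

d = (6, 14),  |d|² = 232;  R = 4+8 = 12,  c = 232−12² = 88
v_rel = (-3, -7),  |v_rel|² = 58;  v_rel·d = (-3)·(6) + (-7)·(14) = -116
58·t² + 232·t + 88 = 0  ⇒  m = (-116)² − 58·88 = 8352
m = 8352 > 0,  v_rel·d = -116 < 0  ⇒  outside

inside=no margin=8352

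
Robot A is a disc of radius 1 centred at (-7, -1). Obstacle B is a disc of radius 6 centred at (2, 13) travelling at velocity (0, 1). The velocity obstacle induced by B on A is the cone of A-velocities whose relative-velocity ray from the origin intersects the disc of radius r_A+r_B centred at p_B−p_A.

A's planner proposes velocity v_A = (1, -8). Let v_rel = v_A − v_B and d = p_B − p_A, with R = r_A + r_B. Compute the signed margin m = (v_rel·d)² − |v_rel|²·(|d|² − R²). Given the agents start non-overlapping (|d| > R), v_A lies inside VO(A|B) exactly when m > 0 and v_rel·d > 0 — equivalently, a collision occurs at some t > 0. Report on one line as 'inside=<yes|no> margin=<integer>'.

d = (9, 14),  |d|² = 277;  R = 1+6 = 7,  c = 277−7² = 228
v_rel = (1, -9),  |v_rel|² = 82;  v_rel·d = (1)·(9) + (-9)·(14) = -117
82·t² + 234·t + 228 = 0  ⇒  m = (-117)² − 82·228 = -5007
m = -5007 < 0,  v_rel·d = -117 < 0  ⇒  outside

inside=no margin=-5007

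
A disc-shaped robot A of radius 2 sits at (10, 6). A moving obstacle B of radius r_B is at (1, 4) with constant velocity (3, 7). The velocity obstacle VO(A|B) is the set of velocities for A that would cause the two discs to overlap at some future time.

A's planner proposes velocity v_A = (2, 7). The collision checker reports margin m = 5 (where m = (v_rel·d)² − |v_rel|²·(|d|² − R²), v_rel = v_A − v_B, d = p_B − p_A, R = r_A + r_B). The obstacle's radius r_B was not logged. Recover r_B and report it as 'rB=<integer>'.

m = 5
d = (-9, -2);  v_rel = (-1, 0),  |v_rel|² = 1
v_rel×d = (-1)·(-2) − (0)·(-9) = 2
since m = R²·1 − 2²:  R² = (4 + 5) / 1 = 9
R = √9 = 3  ⇒  r_B = 3 − 2 = 1

rB=1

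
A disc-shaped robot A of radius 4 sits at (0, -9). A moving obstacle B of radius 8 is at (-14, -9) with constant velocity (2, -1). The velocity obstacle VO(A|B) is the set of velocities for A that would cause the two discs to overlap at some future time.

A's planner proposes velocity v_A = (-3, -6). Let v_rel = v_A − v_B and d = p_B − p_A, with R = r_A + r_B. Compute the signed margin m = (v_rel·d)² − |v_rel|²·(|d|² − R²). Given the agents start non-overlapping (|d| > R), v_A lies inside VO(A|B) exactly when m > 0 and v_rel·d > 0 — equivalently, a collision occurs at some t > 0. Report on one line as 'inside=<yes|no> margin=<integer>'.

d = (-14, 0),  |d|² = 196;  R = 4+8 = 12,  c = 196−12² = 52
v_rel = (-5, -5),  |v_rel|² = 50;  v_rel·d = (-5)·(-14) + (-5)·(0) = 70
50·t² − 140·t + 52 = 0  ⇒  m = 70² − 50·52 = 2300
m = 2300 > 0,  v_rel·d = 70 > 0  ⇒  inside

inside=yes margin=2300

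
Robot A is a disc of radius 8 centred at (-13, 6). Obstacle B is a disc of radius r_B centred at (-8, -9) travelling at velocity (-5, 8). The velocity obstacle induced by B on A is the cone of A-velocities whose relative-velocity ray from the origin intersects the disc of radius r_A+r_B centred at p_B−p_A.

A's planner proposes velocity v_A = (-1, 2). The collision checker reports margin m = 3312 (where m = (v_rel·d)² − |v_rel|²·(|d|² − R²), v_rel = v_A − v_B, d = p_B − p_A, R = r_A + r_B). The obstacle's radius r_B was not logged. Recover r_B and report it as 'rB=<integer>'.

m = 3312
d = (5, -15);  v_rel = (4, -6),  |v_rel|² = 52
v_rel×d = (4)·(-15) − (-6)·(5) = -30
since m = R²·52 − (-30)²:  R² = (900 + 3312) / 52 = 81
R = √81 = 9  ⇒  r_B = 9 − 8 = 1

rB=1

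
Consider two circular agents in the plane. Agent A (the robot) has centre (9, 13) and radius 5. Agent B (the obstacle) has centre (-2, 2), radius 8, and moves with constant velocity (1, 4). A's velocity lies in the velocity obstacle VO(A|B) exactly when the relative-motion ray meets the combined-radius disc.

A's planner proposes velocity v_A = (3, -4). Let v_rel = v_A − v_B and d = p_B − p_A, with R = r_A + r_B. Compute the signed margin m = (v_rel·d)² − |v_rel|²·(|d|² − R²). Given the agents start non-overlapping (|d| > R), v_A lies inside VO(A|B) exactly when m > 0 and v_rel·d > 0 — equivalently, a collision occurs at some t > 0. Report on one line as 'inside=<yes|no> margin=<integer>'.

d = (-11, -11),  |d|² = 242;  R = 5+8 = 13,  c = 242−13² = 73
v_rel = (2, -8),  |v_rel|² = 68;  v_rel·d = (2)·(-11) + (-8)·(-11) = 66
68·t² − 132·t + 73 = 0  ⇒  m = 66² − 68·73 = -608
m = -608 < 0,  v_rel·d = 66 > 0  ⇒  outside

inside=no margin=-608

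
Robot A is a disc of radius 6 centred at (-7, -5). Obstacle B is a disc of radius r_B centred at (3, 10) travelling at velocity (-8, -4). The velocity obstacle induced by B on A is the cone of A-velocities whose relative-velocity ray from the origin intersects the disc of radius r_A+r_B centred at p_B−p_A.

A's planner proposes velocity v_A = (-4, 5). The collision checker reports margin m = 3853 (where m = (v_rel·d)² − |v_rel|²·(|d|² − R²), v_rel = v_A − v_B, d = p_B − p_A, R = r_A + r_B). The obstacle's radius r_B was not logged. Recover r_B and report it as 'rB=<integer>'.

m = 3853
d = (10, 15);  v_rel = (4, 9),  |v_rel|² = 97
v_rel×d = (4)·(15) − (9)·(10) = -30
since m = R²·97 − (-30)²:  R² = (900 + 3853) / 97 = 49
R = √49 = 7  ⇒  r_B = 7 − 6 = 1

rB=1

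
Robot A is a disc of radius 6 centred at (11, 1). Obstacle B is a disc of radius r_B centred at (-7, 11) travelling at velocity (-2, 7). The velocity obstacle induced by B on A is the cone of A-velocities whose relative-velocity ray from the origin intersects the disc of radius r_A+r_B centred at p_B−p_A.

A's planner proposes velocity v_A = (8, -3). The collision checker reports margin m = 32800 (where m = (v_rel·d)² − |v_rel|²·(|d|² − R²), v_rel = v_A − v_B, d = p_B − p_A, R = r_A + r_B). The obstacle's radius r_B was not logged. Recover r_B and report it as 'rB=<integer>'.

m = 32800
d = (-18, 10);  v_rel = (10, -10),  |v_rel|² = 200
v_rel×d = (10)·(10) − (-10)·(-18) = -80
since m = R²·200 − (-80)²:  R² = (6400 + 32800) / 200 = 196
R = √196 = 14  ⇒  r_B = 14 − 6 = 8

rB=8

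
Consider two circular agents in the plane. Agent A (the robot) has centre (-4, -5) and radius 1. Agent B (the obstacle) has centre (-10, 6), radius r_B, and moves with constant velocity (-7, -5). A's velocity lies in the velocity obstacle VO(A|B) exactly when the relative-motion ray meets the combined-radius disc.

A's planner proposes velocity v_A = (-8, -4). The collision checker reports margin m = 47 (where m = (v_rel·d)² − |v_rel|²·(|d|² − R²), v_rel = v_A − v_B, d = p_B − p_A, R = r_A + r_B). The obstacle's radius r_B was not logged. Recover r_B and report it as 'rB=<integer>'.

m = 47
d = (-6, 11);  v_rel = (-1, 1),  |v_rel|² = 2
v_rel×d = (-1)·(11) − (1)·(-6) = -5
since m = R²·2 − (-5)²:  R² = (25 + 47) / 2 = 36
R = √36 = 6  ⇒  r_B = 6 − 1 = 5

rB=5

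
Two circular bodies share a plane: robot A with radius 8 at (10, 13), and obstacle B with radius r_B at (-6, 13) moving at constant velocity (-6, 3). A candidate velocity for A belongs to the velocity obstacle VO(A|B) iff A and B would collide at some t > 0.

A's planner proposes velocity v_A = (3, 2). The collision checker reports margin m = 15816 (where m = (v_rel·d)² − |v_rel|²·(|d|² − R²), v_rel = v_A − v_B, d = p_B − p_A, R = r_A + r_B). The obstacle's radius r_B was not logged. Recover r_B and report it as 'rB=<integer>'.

m = 15816
d = (-16, 0);  v_rel = (9, -1),  |v_rel|² = 82
v_rel×d = (9)·(0) − (-1)·(-16) = -16
since m = R²·82 − (-16)²:  R² = (256 + 15816) / 82 = 196
R = √196 = 14  ⇒  r_B = 14 − 8 = 6

rB=6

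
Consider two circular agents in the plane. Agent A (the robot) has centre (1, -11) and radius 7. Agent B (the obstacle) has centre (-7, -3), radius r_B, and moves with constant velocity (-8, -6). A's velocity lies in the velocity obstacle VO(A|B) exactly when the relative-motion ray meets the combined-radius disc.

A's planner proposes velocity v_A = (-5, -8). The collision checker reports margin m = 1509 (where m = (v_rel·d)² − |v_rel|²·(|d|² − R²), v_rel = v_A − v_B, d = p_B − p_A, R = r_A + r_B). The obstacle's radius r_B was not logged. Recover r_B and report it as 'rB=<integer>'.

m = 1509
d = (-8, 8);  v_rel = (3, -2),  |v_rel|² = 13
v_rel×d = (3)·(8) − (-2)·(-8) = 8
since m = R²·13 − 8²:  R² = (64 + 1509) / 13 = 121
R = √121 = 11  ⇒  r_B = 11 − 7 = 4

rB=4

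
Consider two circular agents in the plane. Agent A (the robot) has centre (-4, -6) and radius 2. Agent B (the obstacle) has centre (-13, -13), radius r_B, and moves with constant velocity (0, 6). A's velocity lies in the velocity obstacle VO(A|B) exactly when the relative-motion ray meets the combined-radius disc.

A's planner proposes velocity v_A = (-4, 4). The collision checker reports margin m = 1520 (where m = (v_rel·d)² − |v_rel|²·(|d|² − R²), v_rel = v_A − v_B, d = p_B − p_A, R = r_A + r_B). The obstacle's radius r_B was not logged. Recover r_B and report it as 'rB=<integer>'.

m = 1520
d = (-9, -7);  v_rel = (-4, -2),  |v_rel|² = 20
v_rel×d = (-4)·(-7) − (-2)·(-9) = 10
since m = R²·20 − 10²:  R² = (100 + 1520) / 20 = 81
R = √81 = 9  ⇒  r_B = 9 − 2 = 7

rB=7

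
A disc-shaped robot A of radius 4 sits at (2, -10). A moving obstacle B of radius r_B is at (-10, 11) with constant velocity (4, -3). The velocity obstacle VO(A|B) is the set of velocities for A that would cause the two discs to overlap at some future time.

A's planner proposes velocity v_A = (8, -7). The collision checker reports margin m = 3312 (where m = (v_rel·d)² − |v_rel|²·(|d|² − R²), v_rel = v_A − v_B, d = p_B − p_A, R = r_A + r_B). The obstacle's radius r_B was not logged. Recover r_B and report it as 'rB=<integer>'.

m = 3312
d = (-12, 21);  v_rel = (4, -4),  |v_rel|² = 32
v_rel×d = (4)·(21) − (-4)·(-12) = 36
since m = R²·32 − 36²:  R² = (1296 + 3312) / 32 = 144
R = √144 = 12  ⇒  r_B = 12 − 4 = 8

rB=8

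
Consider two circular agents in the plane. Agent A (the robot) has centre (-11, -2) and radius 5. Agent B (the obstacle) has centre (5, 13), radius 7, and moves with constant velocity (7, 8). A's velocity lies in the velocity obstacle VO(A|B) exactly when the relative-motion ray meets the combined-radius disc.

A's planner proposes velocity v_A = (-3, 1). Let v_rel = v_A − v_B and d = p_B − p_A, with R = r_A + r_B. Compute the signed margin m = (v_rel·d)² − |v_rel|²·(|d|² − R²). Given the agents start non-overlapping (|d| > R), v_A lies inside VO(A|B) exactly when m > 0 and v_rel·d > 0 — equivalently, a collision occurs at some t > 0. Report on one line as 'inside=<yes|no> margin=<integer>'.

d = (16, 15),  |d|² = 481;  R = 5+7 = 12,  c = 481−12² = 337
v_rel = (-10, -7),  |v_rel|² = 149;  v_rel·d = (-10)·(16) + (-7)·(15) = -265
149·t² + 530·t + 337 = 0  ⇒  m = (-265)² − 149·337 = 20012
m = 20012 > 0,  v_rel·d = -265 < 0  ⇒  outside

inside=no margin=20012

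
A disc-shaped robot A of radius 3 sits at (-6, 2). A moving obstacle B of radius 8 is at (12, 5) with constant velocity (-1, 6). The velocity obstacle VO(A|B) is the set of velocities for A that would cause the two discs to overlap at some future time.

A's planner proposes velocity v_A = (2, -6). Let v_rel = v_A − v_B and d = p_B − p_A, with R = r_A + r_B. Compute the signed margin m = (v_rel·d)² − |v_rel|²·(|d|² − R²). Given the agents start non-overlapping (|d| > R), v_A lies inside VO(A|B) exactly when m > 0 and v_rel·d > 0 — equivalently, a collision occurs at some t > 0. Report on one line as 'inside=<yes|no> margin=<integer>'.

d = (18, 3),  |d|² = 333;  R = 3+8 = 11,  c = 333−11² = 212
v_rel = (3, -12),  |v_rel|² = 153;  v_rel·d = (3)·(18) + (-12)·(3) = 18
153·t² − 36·t + 212 = 0  ⇒  m = 18² − 153·212 = -32112
m = -32112 < 0,  v_rel·d = 18 > 0  ⇒  outside

inside=no margin=-32112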